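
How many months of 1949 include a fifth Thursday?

4

A month has five Thursdays exactly when Thursday falls within its first (length − 28) days.
Jan: 31 days, starts Sat → 5 of Sat, Sun, Mon
Feb: 28 days, starts Tue → 5 of (none)
Mar: 31 days, starts Tue → 5 of Tue, Wed, Thu ✓
Apr: 30 days, starts Fri → 5 of Fri, Sat
May: 31 days, starts Sun → 5 of Sun, Mon, Tue
Jun: 30 days, starts Wed → 5 of Wed, Thu ✓
Jul: 31 days, starts Fri → 5 of Fri, Sat, Sun
Aug: 31 days, starts Mon → 5 of Mon, Tue, Wed
Sep: 30 days, starts Thu → 5 of Thu, Fri ✓
Oct: 31 days, starts Sat → 5 of Sat, Sun, Mon
Nov: 30 days, starts Tue → 5 of Tue, Wed
Dec: 31 days, starts Thu → 5 of Thu, Fri, Sat ✓
Months with five Thursdays: Mar, Jun, Sep, Dec.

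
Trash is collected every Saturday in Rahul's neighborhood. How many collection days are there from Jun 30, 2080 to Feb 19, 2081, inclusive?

Jun 30, 2080 is a Sunday.
From Jun 30, 2080 to Feb 19, 2081 is 235 days inclusive.
235 = 7 × 33 + 4, so there are 33 full weeks plus 4 extra days.
Each full week contributes one Saturday: 33 so far.
The 4 extra days are Sunday, Monday, Tuesday, Wednesday — none qualify.
Total: 33 + 0 = 33.

33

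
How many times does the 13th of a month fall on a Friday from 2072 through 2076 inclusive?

9

Friday-the-13ths by year:
2072: May
2073: Jan, Oct
2074: Apr, Jul
2075: Sep, Dec
2076: Mar, Nov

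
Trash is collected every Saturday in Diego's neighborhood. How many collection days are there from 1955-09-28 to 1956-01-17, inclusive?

16

1955-09-28 is a Wednesday.
From 1955-09-28 to 1956-01-17 is 112 days inclusive.
112 = 7 × 16, so the span is exactly 16 full weeks.
Each full week contributes one Saturday: 16 so far.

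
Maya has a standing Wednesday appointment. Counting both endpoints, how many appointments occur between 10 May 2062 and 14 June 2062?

6 Wednesdays

10 May 2062 is a Wednesday.
The range spans 36 days (inclusive of both endpoints).
36 = 7 × 5 + 1, so there are 5 full weeks plus 1 extra day.
Each full week contributes one Wednesday: 5 so far.
The 1 extra day is Wednesday — 1 of them qualifies.
Total: 5 + 1 = 6.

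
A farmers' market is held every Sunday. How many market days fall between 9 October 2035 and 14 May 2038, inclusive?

135

9 October 2035 is a Tuesday.
From 9 October 2035 to 14 May 2038 is 949 days inclusive.
949 = 7 × 135 + 4, so there are 135 full weeks plus 4 extra days.
Each full week contributes one Sunday: 135 so far.
The 4 extra days are Tue, Wed, Thu, Fri — none qualify.
Total: 135 + 0 = 135.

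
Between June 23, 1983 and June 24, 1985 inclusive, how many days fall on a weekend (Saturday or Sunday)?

June 23, 1983 is a Thursday.
From June 23, 1983 to June 24, 1985 is 733 days inclusive.
733 = 7 × 104 + 5, so there are 104 full weeks plus 5 extra days.
Each full week contributes 2 weekend days (Sat, Sun): 104 × 2 = 208.
The 5 extra days are Thursday, Friday, Saturday, Sunday, Monday — 2 of them qualify.
Total: 208 + 2 = 210.

210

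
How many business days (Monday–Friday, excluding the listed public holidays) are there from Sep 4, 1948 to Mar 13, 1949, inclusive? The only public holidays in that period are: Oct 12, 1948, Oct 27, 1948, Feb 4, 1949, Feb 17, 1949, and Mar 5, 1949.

Sep 4, 1948 is a Saturday.
From Sep 4, 1948 to Mar 13, 1949 is 191 days inclusive.
191 = 7 × 27 + 2, so there are 27 full weeks plus 2 extra days.
Each full week contributes 5 weekdays (Mon–Fri): 27 × 5 = 135.
The 2 extra days are Sat, Sun — none qualify.
Total: 135 + 0 = 135.
Holidays: Oct 12, 1948 (Tue); Oct 27, 1948 (Wed); Feb 4, 1949 (Fri); Feb 17, 1949 (Thu); Mar 5, 1949 (Sat).
4 of the 5 holidays fall on weekdays; the rest are weekends and were already excluded.
Business days: 135 − 4 = 131.

131 business days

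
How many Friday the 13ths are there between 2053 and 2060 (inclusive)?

Friday-the-13ths by year:
2053: Jun
2054: Feb, Mar, Nov
2055: Aug
2056: Oct
2057: Apr, Jul
2058: Sep, Dec
2059: Jun
2060: Feb, Aug

13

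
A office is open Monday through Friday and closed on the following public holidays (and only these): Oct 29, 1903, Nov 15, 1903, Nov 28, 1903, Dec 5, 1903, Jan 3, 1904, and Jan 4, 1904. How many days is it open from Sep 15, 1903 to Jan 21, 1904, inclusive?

Sep 15, 1903 is a Tuesday.
That's 129 days from start to end, counting both.
129 = 7 × 18 + 3, so there are 18 full weeks plus 3 extra days.
Each full week contributes 5 weekdays (Mon–Fri): 18 × 5 = 90.
The 3 extra days are Tue, Wed, Thu — 3 of them qualify.
Total: 90 + 3 = 93.
Holidays: Oct 29, 1903 (Thu); Nov 15, 1903 (Sun); Nov 28, 1903 (Sat); Dec 5, 1903 (Sat); Jan 3, 1904 (Sun); Jan 4, 1904 (Mon).
2 of the 6 holidays fall on weekdays; the rest are weekends and were already excluded.
Business days: 93 − 2 = 91.

91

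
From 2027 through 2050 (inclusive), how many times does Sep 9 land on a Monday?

3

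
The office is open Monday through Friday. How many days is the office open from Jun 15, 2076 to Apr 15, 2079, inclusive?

740

Jun 15, 2076 is a Monday.
That's 1035 days from start to end, counting both.
1035 = 7 × 147 + 6, so there are 147 full weeks plus 6 extra days.
Each full week contributes 5 weekdays (Mon–Fri): 147 × 5 = 735.
The 6 extra days are Mon, Tue, Wed, Thu, Fri, Sat — 5 of them qualify.
Total: 735 + 5 = 740.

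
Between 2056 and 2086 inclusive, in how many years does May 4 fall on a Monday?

4

Day of week of May 4 in each year:
2056: Thu, 2057: Fri, 2058: Sat, 2059: Sun, 2060: Tue, 2061: Wed, 2062: Thu, 2063: Fri, 2064: Sun, 2065: Mon ✓, 2066: Tue, 2067: Wed, 2068: Fri, 2069: Sat, 2070: Sun, 2071: Mon ✓, 2072: Wed, 2073: Thu, 2074: Fri, 2075: Sat, 2076: Mon ✓, 2077: Tue, 2078: Wed, 2079: Thu, 2080: Sat, 2081: Sun, 2082: Mon ✓, 2083: Tue, 2084: Thu, 2085: Fri, 2086: Sat
Mondays: 2065, 2071, 2076, 2082.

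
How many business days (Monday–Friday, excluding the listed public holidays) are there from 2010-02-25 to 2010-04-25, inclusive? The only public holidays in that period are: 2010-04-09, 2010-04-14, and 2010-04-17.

40

2010-02-25 is a Thursday.
That's 60 days from start to end, counting both.
60 = 7 × 8 + 4, so there are 8 full weeks plus 4 extra days.
Each full week contributes 5 weekdays (Mon–Fri): 8 × 5 = 40.
The 4 extra days are Thursday, Friday, Saturday, Sunday — 2 of them qualify.
Total: 40 + 2 = 42.
Holidays: 2010-04-09 (Fri); 2010-04-14 (Wed); 2010-04-17 (Sat).
2 of the 3 holidays fall on weekdays; the rest are weekends and were already excluded.
Business days: 42 − 2 = 40.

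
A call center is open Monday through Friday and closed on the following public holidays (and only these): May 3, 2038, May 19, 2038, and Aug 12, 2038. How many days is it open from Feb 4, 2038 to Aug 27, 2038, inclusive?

144 working days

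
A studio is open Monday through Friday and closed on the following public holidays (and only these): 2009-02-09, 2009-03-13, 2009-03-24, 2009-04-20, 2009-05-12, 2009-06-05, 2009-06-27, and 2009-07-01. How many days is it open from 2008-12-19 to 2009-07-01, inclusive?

2008-12-19 is a Friday.
That's 195 days from start to end, counting both.
195 = 7 × 27 + 6, so there are 27 full weeks plus 6 extra days.
Each full week contributes 5 weekdays (Mon–Fri): 27 × 5 = 135.
The 6 extra days are Friday, Saturday, Sunday, Monday, Tuesday, Wednesday — 4 of them qualify.
Total: 135 + 4 = 139.
Holidays: 2009-02-09 (Mon); 2009-03-13 (Fri); 2009-03-24 (Tue); 2009-04-20 (Mon); 2009-05-12 (Tue); 2009-06-05 (Fri); 2009-06-27 (Sat); 2009-07-01 (Wed).
7 of the 8 holidays fall on weekdays; the rest are weekends and were already excluded.
Business days: 139 − 7 = 132.

132 business days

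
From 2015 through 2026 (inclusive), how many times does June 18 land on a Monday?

Day of week of June 18 in each year:
2015: Thu, 2016: Sat, 2017: Sun, 2018: Mon ✓, 2019: Tue, 2020: Thu, 2021: Fri, 2022: Sat, 2023: Sun, 2024: Tue, 2025: Wed, 2026: Thu
Mondays: 2018.

1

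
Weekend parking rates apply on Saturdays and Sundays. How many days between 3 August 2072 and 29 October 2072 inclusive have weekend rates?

25

3 August 2072 is a Wednesday.
From 3 August 2072 to 29 October 2072 is 88 days inclusive.
88 = 7 × 12 + 4, so there are 12 full weeks plus 4 extra days.
Each full week contributes 2 weekend days (Sat, Sun): 12 × 2 = 24.
The 4 extra days are Wed, Thu, Fri, Sat — 1 of them qualifies.
Total: 24 + 1 = 25.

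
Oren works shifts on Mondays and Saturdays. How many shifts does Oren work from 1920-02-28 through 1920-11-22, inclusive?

78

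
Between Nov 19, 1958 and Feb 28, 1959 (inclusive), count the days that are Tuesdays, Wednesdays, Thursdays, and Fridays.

59

Nov 19, 1958 is a Wednesday.
The range spans 102 days (inclusive of both endpoints).
102 = 7 × 14 + 4, so there are 14 full weeks plus 4 extra days.
Each full week contributes 4 days from the set (Tue, Wed, Thu, Fri): 14 × 4 = 56.
The 4 extra days are Wednesday, Thursday, Friday, Saturday — 3 of them qualify.
Total: 56 + 3 = 59.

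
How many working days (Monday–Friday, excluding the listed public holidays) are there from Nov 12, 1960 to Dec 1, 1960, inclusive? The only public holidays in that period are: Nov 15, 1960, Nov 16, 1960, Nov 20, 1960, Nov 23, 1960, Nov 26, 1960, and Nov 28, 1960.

10 working days

Nov 12, 1960 is a Saturday.
From Nov 12, 1960 to Dec 1, 1960 is 20 days inclusive.
20 = 7 × 2 + 6, so there are 2 full weeks plus 6 extra days.
Each full week contributes 5 weekdays (Mon–Fri): 2 × 5 = 10.
The 6 extra days are Saturday, Sunday, Monday, Tuesday, Wednesday, Thursday — 4 of them qualify.
Total: 10 + 4 = 14.
Holidays: Nov 15, 1960 (Tue); Nov 16, 1960 (Wed); Nov 20, 1960 (Sun); Nov 23, 1960 (Wed); Nov 26, 1960 (Sat); Nov 28, 1960 (Mon).
4 of the 6 holidays fall on weekdays; the rest are weekends and were already excluded.
Business days: 14 − 4 = 10.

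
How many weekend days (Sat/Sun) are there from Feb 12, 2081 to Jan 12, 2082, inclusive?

96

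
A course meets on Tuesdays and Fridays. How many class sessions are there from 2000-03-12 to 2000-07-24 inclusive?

38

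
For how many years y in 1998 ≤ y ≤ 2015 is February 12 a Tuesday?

3

Day of week of February 12 in each year:
1998: Thu, 1999: Fri, 2000: Sat, 2001: Mon, 2002: Tue ✓, 2003: Wed, 2004: Thu, 2005: Sat, 2006: Sun, 2007: Mon, 2008: Tue ✓, 2009: Thu, 2010: Fri, 2011: Sat, 2012: Sun, 2013: Tue ✓, 2014: Wed, 2015: Thu
Tuesdays: 2002, 2008, 2013.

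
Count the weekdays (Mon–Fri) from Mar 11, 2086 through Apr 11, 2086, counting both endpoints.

Mar 11, 2086 is a Monday.
From Mar 11, 2086 to Apr 11, 2086 is 32 days inclusive.
32 = 7 × 4 + 4, so there are 4 full weeks plus 4 extra days.
Each full week contributes 5 weekdays (Mon–Fri): 4 × 5 = 20.
The 4 extra days are Mon, Tue, Wed, Thu — 4 of them qualify.
Total: 20 + 4 = 24.

24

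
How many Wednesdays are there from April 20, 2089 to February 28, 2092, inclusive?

150

April 20, 2089 is a Wednesday.
From April 20, 2089 to February 28, 2092 is 1045 days inclusive.
1045 = 7 × 149 + 2, so there are 149 full weeks plus 2 extra days.
Each full week contributes one Wednesday: 149 so far.
The 2 extra days are Wed, Thu — 1 of them qualifies.
Total: 149 + 1 = 150.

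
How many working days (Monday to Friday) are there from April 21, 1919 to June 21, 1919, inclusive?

45 weekdays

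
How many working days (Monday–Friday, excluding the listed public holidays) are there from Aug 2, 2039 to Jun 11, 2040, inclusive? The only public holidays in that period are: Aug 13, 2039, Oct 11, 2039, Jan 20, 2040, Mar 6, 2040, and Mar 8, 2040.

Aug 2, 2039 is a Tuesday.
From Aug 2, 2039 to Jun 11, 2040 is 315 days inclusive.
315 = 7 × 45, so the span is exactly 45 full weeks.
Each full week contributes 5 weekdays (Mon–Fri): 45 × 5 = 225.
Total: 225.
Holidays: Aug 13, 2039 (Sat); Oct 11, 2039 (Tue); Jan 20, 2040 (Fri); Mar 6, 2040 (Tue); Mar 8, 2040 (Thu).
4 of the 5 holidays fall on weekdays; the rest are weekends and were already excluded.
Business days: 225 − 4 = 221.

221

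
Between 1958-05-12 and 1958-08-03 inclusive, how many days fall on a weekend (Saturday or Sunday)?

1958-05-12 is a Monday.
That's 84 days from start to end, counting both.
84 = 7 × 12, so the span is exactly 12 full weeks.
Each full week contributes 2 weekend days (Sat, Sun): 12 × 2 = 24.
Total: 24.

24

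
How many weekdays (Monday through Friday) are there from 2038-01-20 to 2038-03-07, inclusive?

2038-01-20 is a Wednesday.
That's 47 days from start to end, counting both.
47 = 7 × 6 + 5, so there are 6 full weeks plus 5 extra days.
Each full week contributes 5 weekdays (Mon–Fri): 6 × 5 = 30.
The 5 extra days are Wed, Thu, Fri, Sat, Sun — 3 of them qualify.
Total: 30 + 3 = 33.

33 weekdays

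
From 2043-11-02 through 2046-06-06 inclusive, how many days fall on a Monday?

2043-11-02 is a Monday.
That's 948 days from start to end, counting both.
948 = 7 × 135 + 3, so there are 135 full weeks plus 3 extra days.
Each full week contributes one Monday: 135 so far.
The 3 extra days are Mon, Tue, Wed — 1 of them qualifies.
Total: 135 + 1 = 136.

136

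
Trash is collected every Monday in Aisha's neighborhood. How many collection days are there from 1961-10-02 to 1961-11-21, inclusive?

8 Mondays

1961-10-02 is a Monday.
The range spans 51 days (inclusive of both endpoints).
51 = 7 × 7 + 2, so there are 7 full weeks plus 2 extra days.
Each full week contributes one Monday: 7 so far.
The 2 extra days are Mon, Tue — 1 of them qualifies.
Total: 7 + 1 = 8.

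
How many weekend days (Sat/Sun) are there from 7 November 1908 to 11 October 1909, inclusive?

98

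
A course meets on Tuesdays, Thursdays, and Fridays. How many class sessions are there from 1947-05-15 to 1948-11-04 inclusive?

1947-05-15 is a Thursday.
The range spans 540 days (inclusive of both endpoints).
540 = 7 × 77 + 1, so there are 77 full weeks plus 1 extra day.
Each full week contributes 3 days from the set (Tue, Thu, Fri): 77 × 3 = 231.
The 1 extra day is Thu — 1 of them qualifies.
Total: 231 + 1 = 232.

232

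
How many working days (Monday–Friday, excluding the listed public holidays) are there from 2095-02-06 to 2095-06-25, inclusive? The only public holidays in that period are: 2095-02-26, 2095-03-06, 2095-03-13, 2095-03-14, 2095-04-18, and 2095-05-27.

97

2095-02-06 is a Sunday.
The range spans 140 days (inclusive of both endpoints).
140 = 7 × 20, so the span is exactly 20 full weeks.
Each full week contributes 5 weekdays (Mon–Fri): 20 × 5 = 100.
Holidays: 2095-02-26 (Sat); 2095-03-06 (Sun); 2095-03-13 (Sun); 2095-03-14 (Mon); 2095-04-18 (Mon); 2095-05-27 (Fri).
3 of the 6 holidays fall on weekdays; the rest are weekends and were already excluded.
Business days: 100 − 3 = 97.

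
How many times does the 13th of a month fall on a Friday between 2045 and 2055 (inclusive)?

19

Friday-the-13ths by year:
2045: Jan, Oct
2046: Apr, Jul
2047: Sep, Dec
2048: Mar, Nov
2049: Aug
2050: May
2051: Jan, Oct
2052: Sep, Dec
2053: Jun
2054: Feb, Mar, Nov
2055: Aug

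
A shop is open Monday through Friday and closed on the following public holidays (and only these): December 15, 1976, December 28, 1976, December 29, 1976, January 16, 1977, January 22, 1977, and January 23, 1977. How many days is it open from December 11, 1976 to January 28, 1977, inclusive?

32

December 11, 1976 is a Saturday.
From December 11, 1976 to January 28, 1977 is 49 days inclusive.
49 = 7 × 7, so the span is exactly 7 full weeks.
Each full week contributes 5 weekdays (Mon–Fri): 7 × 5 = 35.
Holidays: December 15, 1976 (Wed); December 28, 1976 (Tue); December 29, 1976 (Wed); January 16, 1977 (Sun); January 22, 1977 (Sat); January 23, 1977 (Sun).
3 of the 6 holidays fall on weekdays; the rest are weekends and were already excluded.
Business days: 35 − 3 = 32.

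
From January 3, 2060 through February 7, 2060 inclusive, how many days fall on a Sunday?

5 Sundays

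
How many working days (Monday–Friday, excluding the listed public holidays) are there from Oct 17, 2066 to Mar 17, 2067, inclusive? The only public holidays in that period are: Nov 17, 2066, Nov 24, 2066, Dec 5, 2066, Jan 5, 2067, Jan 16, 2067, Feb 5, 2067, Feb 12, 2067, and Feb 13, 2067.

Oct 17, 2066 is a Sunday.
The range spans 152 days (inclusive of both endpoints).
152 = 7 × 21 + 5, so there are 21 full weeks plus 5 extra days.
Each full week contributes 5 weekdays (Mon–Fri): 21 × 5 = 105.
The 5 extra days are Sun, Mon, Tue, Wed, Thu — 4 of them qualify.
Total: 105 + 4 = 109.
Holidays: Nov 17, 2066 (Wed); Nov 24, 2066 (Wed); Dec 5, 2066 (Sun); Jan 5, 2067 (Wed); Jan 16, 2067 (Sun); Feb 5, 2067 (Sat); Feb 12, 2067 (Sat); Feb 13, 2067 (Sun).
3 of the 8 holidays fall on weekdays; the rest are weekends and were already excluded.
Business days: 109 − 3 = 106.

106 working days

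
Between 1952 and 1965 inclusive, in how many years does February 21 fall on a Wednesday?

1

Day of week of February 21 in each year:
1952: Thu, 1953: Sat, 1954: Sun, 1955: Mon, 1956: Tue, 1957: Thu, 1958: Fri, 1959: Sat, 1960: Sun, 1961: Tue, 1962: Wed ✓, 1963: Thu, 1964: Fri, 1965: Sun
Wednesdays: 1962.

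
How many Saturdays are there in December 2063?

5

December 1, 2063 is a Saturday.
The range spans 31 days (inclusive of both endpoints).
31 = 7 × 4 + 3, so there are 4 full weeks plus 3 extra days.
Each full week contributes one Saturday: 4 so far.
The 3 extra days are Sat, Sun, Mon — 1 of them qualifies.
Total: 4 + 1 = 5.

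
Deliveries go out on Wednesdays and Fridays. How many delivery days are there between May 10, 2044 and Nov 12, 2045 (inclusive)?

May 10, 2044 is a Tuesday.
The range spans 552 days (inclusive of both endpoints).
552 = 7 × 78 + 6, so there are 78 full weeks plus 6 extra days.
Each full week contributes 2 days from the set (Wed, Fri): 78 × 2 = 156.
The 6 extra days are Tue, Wed, Thu, Fri, Sat, Sun — 2 of them qualify.
Total: 156 + 2 = 158.

158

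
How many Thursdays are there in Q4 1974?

October 1, 1974 is a Tuesday.
The range spans 92 days (inclusive of both endpoints).
92 = 7 × 13 + 1, so there are 13 full weeks plus 1 extra day.
Each full week contributes one Thursday: 13 so far.
The 1 extra day is Tue — none qualify.
Total: 13 + 0 = 13.

13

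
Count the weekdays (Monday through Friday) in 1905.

January 1, 1905 is a Sunday.
From January 1, 1905 to December 31, 1905 is 365 days inclusive.
365 = 7 × 52 + 1, so there are 52 full weeks plus 1 extra day.
Each full week contributes 5 weekdays (Mon–Fri): 52 × 5 = 260.
The 1 extra day is Sunday — none qualify.
Total: 260 + 0 = 260.

260 weekdays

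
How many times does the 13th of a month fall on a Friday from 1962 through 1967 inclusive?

Friday-the-13ths by year:
1962: Apr, Jul
1963: Sep, Dec
1964: Mar, Nov
1965: Aug
1966: May
1967: Jan, Oct

10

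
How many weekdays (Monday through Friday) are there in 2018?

Jan 1, 2018 is a Monday.
The range spans 365 days (inclusive of both endpoints).
365 = 7 × 52 + 1, so there are 52 full weeks plus 1 extra day.
Each full week contributes 5 weekdays (Mon–Fri): 52 × 5 = 260.
The 1 extra day is Monday — 1 of them qualifies.
Total: 260 + 1 = 261.

261 weekdays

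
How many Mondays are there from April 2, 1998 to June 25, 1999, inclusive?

64

April 2, 1998 is a Thursday.
The range spans 450 days (inclusive of both endpoints).
450 = 7 × 64 + 2, so there are 64 full weeks plus 2 extra days.
Each full week contributes one Monday: 64 so far.
The 2 extra days are Thursday, Friday — none qualify.
Total: 64 + 0 = 64.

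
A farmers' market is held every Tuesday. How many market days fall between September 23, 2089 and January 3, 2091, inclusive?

September 23, 2089 is a Friday.
That's 468 days from start to end, counting both.
468 = 7 × 66 + 6, so there are 66 full weeks plus 6 extra days.
Each full week contributes one Tuesday: 66 so far.
The 6 extra days are Friday, Saturday, Sunday, Monday, Tuesday, Wednesday — 1 of them qualifies.
Total: 66 + 1 = 67.

67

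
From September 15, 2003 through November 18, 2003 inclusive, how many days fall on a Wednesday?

September 15, 2003 is a Monday.
From September 15, 2003 to November 18, 2003 is 65 days inclusive.
65 = 7 × 9 + 2, so there are 9 full weeks plus 2 extra days.
Each full week contributes one Wednesday: 9 so far.
The 2 extra days are Monday, Tuesday — none qualify.
Total: 9 + 0 = 9.

9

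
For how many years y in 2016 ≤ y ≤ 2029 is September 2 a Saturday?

3

Day of week of September 2 in each year:
2016: Fri, 2017: Sat ✓, 2018: Sun, 2019: Mon, 2020: Wed, 2021: Thu, 2022: Fri, 2023: Sat ✓, 2024: Mon, 2025: Tue, 2026: Wed, 2027: Thu, 2028: Sat ✓, 2029: Sun
Saturdays: 2017, 2023, 2028.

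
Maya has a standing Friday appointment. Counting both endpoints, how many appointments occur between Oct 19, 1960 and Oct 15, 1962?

104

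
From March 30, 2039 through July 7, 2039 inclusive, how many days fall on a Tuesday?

March 30, 2039 is a Wednesday.
The range spans 100 days (inclusive of both endpoints).
100 = 7 × 14 + 2, so there are 14 full weeks plus 2 extra days.
Each full week contributes one Tuesday: 14 so far.
The 2 extra days are Wed, Thu — none qualify.
Total: 14 + 0 = 14.

14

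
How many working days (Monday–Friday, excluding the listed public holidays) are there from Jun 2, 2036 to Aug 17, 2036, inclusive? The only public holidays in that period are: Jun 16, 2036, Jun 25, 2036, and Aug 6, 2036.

52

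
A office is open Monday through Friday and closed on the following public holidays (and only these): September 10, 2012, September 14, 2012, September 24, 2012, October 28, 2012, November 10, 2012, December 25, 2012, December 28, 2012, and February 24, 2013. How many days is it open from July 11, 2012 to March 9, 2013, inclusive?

July 11, 2012 is a Wednesday.
The range spans 242 days (inclusive of both endpoints).
242 = 7 × 34 + 4, so there are 34 full weeks plus 4 extra days.
Each full week contributes 5 weekdays (Mon–Fri): 34 × 5 = 170.
The 4 extra days are Wed, Thu, Fri, Sat — 3 of them qualify.
Total: 170 + 3 = 173.
Holidays: September 10, 2012 (Mon); September 14, 2012 (Fri); September 24, 2012 (Mon); October 28, 2012 (Sun); November 10, 2012 (Sat); December 25, 2012 (Tue); December 28, 2012 (Fri); February 24, 2013 (Sun).
5 of the 8 holidays fall on weekdays; the rest are weekends and were already excluded.
Business days: 173 − 5 = 168.

168 working days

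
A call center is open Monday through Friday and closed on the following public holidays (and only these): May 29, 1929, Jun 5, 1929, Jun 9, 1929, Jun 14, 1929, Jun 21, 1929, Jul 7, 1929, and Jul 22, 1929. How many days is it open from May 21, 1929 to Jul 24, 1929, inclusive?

42 working days

May 21, 1929 is a Tuesday.
The range spans 65 days (inclusive of both endpoints).
65 = 7 × 9 + 2, so there are 9 full weeks plus 2 extra days.
Each full week contributes 5 weekdays (Mon–Fri): 9 × 5 = 45.
The 2 extra days are Tue, Wed — 2 of them qualify.
Total: 45 + 2 = 47.
Holidays: May 29, 1929 (Wed); Jun 5, 1929 (Wed); Jun 9, 1929 (Sun); Jun 14, 1929 (Fri); Jun 21, 1929 (Fri); Jul 7, 1929 (Sun); Jul 22, 1929 (Mon).
5 of the 7 holidays fall on weekdays; the rest are weekends and were already excluded.
Business days: 47 − 5 = 42.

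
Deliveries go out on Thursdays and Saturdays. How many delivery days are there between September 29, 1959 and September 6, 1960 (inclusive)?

98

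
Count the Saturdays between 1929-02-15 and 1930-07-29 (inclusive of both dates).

1929-02-15 is a Friday.
That's 530 days from start to end, counting both.
530 = 7 × 75 + 5, so there are 75 full weeks plus 5 extra days.
Each full week contributes one Saturday: 75 so far.
The 5 extra days are Friday, Saturday, Sunday, Monday, Tuesday — 1 of them qualifies.
Total: 75 + 1 = 76.

76 Saturdays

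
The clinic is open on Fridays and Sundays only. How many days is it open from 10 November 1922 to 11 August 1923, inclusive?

79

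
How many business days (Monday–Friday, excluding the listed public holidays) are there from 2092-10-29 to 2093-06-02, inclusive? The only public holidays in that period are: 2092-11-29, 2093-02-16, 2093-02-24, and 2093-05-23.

2092-10-29 is a Wednesday.
From 2092-10-29 to 2093-06-02 is 217 days inclusive.
217 = 7 × 31, so the span is exactly 31 full weeks.
Each full week contributes 5 weekdays (Mon–Fri): 31 × 5 = 155.
Total: 155.
Holidays: 2092-11-29 (Sat); 2093-02-16 (Mon); 2093-02-24 (Tue); 2093-05-23 (Sat).
2 of the 4 holidays fall on weekdays; the rest are weekends and were already excluded.
Business days: 155 − 2 = 153.

153 business days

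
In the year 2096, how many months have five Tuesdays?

A month has five Tuesdays exactly when Tuesday falls within its first (length − 28) days.
Jan: 31 days, starts Sun → 5 of Sun, Mon, Tue ✓
Feb: 29 days, starts Wed → 5 of Wed
Mar: 31 days, starts Thu → 5 of Thu, Fri, Sat
Apr: 30 days, starts Sun → 5 of Sun, Mon
May: 31 days, starts Tue → 5 of Tue, Wed, Thu ✓
Jun: 30 days, starts Fri → 5 of Fri, Sat
Jul: 31 days, starts Sun → 5 of Sun, Mon, Tue ✓
Aug: 31 days, starts Wed → 5 of Wed, Thu, Fri
Sep: 30 days, starts Sat → 5 of Sat, Sun
Oct: 31 days, starts Mon → 5 of Mon, Tue, Wed ✓
Nov: 30 days, starts Thu → 5 of Thu, Fri
Dec: 31 days, starts Sat → 5 of Sat, Sun, Mon
Months with five Tuesdays: Jan, May, Jul, Oct.

4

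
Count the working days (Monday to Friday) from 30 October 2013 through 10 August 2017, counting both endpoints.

987

30 October 2013 is a Wednesday.
The range spans 1381 days (inclusive of both endpoints).
1381 = 7 × 197 + 2, so there are 197 full weeks plus 2 extra days.
Each full week contributes 5 weekdays (Mon–Fri): 197 × 5 = 985.
The 2 extra days are Wednesday, Thursday — 2 of them qualify.
Total: 985 + 2 = 987.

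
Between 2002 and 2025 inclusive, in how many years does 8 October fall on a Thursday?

3

Day of week of October 8 in each year:
2002: Tue, 2003: Wed, 2004: Fri, 2005: Sat, 2006: Sun, 2007: Mon, 2008: Wed, 2009: Thu ✓, 2010: Fri, 2011: Sat, 2012: Mon, 2013: Tue, 2014: Wed, 2015: Thu ✓, 2016: Sat, 2017: Sun, 2018: Mon, 2019: Tue, 2020: Thu ✓, 2021: Fri, 2022: Sat, 2023: Sun, 2024: Tue, 2025: Wed
Thursdays: 2009, 2015, 2020.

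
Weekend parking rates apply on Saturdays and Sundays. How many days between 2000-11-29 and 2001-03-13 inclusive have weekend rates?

30

2000-11-29 is a Wednesday.
From 2000-11-29 to 2001-03-13 is 105 days inclusive.
105 = 7 × 15, so the span is exactly 15 full weeks.
Each full week contributes 2 weekend days (Sat, Sun): 15 × 2 = 30.
Total: 30.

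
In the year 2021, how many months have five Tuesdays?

4

A month has five Tuesdays exactly when Tuesday falls within its first (length − 28) days.
Jan: 31 days, starts Fri → 5 of Fri, Sat, Sun
Feb: 28 days, starts Mon → 5 of (none)
Mar: 31 days, starts Mon → 5 of Mon, Tue, Wed ✓
Apr: 30 days, starts Thu → 5 of Thu, Fri
May: 31 days, starts Sat → 5 of Sat, Sun, Mon
Jun: 30 days, starts Tue → 5 of Tue, Wed ✓
Jul: 31 days, starts Thu → 5 of Thu, Fri, Sat
Aug: 31 days, starts Sun → 5 of Sun, Mon, Tue ✓
Sep: 30 days, starts Wed → 5 of Wed, Thu
Oct: 31 days, starts Fri → 5 of Fri, Sat, Sun
Nov: 30 days, starts Mon → 5 of Mon, Tue ✓
Dec: 31 days, starts Wed → 5 of Wed, Thu, Fri
Months with five Tuesdays: Mar, Jun, Aug, Nov.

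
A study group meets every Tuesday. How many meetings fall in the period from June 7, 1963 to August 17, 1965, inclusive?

June 7, 1963 is a Friday.
The range spans 803 days (inclusive of both endpoints).
803 = 7 × 114 + 5, so there are 114 full weeks plus 5 extra days.
Each full week contributes one Tuesday: 114 so far.
The 5 extra days are Fri, Sat, Sun, Mon, Tue — 1 of them qualifies.
Total: 114 + 1 = 115.

115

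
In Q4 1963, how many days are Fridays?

13

Oct 1, 1963 is a Tuesday.
From Oct 1, 1963 to Dec 31, 1963 is 92 days inclusive.
92 = 7 × 13 + 1, so there are 13 full weeks plus 1 extra day.
Each full week contributes one Friday: 13 so far.
The 1 extra day is Tue — none qualify.
Total: 13 + 0 = 13.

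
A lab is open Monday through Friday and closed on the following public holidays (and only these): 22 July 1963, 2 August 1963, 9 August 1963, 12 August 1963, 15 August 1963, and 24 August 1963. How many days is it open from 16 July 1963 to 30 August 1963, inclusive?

29

16 July 1963 is a Tuesday.
The range spans 46 days (inclusive of both endpoints).
46 = 7 × 6 + 4, so there are 6 full weeks plus 4 extra days.
Each full week contributes 5 weekdays (Mon–Fri): 6 × 5 = 30.
The 4 extra days are Tue, Wed, Thu, Fri — 4 of them qualify.
Total: 30 + 4 = 34.
Holidays: 22 July 1963 (Mon); 2 August 1963 (Fri); 9 August 1963 (Fri); 12 August 1963 (Mon); 15 August 1963 (Thu); 24 August 1963 (Sat).
5 of the 6 holidays fall on weekdays; the rest are weekends and were already excluded.
Business days: 34 − 5 = 29.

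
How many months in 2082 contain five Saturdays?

A month has five Saturdays exactly when Saturday falls within its first (length − 28) days.
Jan: 31 days, starts Thu → 5 of Thu, Fri, Sat ✓
Feb: 28 days, starts Sun → 5 of (none)
Mar: 31 days, starts Sun → 5 of Sun, Mon, Tue
Apr: 30 days, starts Wed → 5 of Wed, Thu
May: 31 days, starts Fri → 5 of Fri, Sat, Sun ✓
Jun: 30 days, starts Mon → 5 of Mon, Tue
Jul: 31 days, starts Wed → 5 of Wed, Thu, Fri
Aug: 31 days, starts Sat → 5 of Sat, Sun, Mon ✓
Sep: 30 days, starts Tue → 5 of Tue, Wed
Oct: 31 days, starts Thu → 5 of Thu, Fri, Sat ✓
Nov: 30 days, starts Sun → 5 of Sun, Mon
Dec: 31 days, starts Tue → 5 of Tue, Wed, Thu
Months with five Saturdays: Jan, May, Aug, Oct.

4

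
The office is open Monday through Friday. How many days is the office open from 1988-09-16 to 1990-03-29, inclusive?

1988-09-16 is a Friday.
That's 560 days from start to end, counting both.
560 = 7 × 80, so the span is exactly 80 full weeks.
Each full week contributes 5 weekdays (Mon–Fri): 80 × 5 = 400.
Total: 400.

400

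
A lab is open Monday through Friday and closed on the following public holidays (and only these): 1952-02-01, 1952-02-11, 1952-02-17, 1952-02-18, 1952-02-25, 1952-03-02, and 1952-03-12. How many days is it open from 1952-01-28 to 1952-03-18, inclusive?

1952-01-28 is a Monday.
That's 51 days from start to end, counting both.
51 = 7 × 7 + 2, so there are 7 full weeks plus 2 extra days.
Each full week contributes 5 weekdays (Mon–Fri): 7 × 5 = 35.
The 2 extra days are Mon, Tue — 2 of them qualify.
Total: 35 + 2 = 37.
Holidays: 1952-02-01 (Fri); 1952-02-11 (Mon); 1952-02-17 (Sun); 1952-02-18 (Mon); 1952-02-25 (Mon); 1952-03-02 (Sun); 1952-03-12 (Wed).
5 of the 7 holidays fall on weekdays; the rest are weekends and were already excluded.
Business days: 37 − 5 = 32.

32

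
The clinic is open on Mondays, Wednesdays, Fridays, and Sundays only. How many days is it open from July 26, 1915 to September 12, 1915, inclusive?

28

July 26, 1915 is a Monday.
That's 49 days from start to end, counting both.
49 = 7 × 7, so the span is exactly 7 full weeks.
Each full week contributes 4 days from the set (Mon, Wed, Fri, Sun): 7 × 4 = 28.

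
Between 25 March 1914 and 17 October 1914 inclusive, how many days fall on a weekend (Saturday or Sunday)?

59

25 March 1914 is a Wednesday.
The range spans 207 days (inclusive of both endpoints).
207 = 7 × 29 + 4, so there are 29 full weeks plus 4 extra days.
Each full week contributes 2 weekend days (Sat, Sun): 29 × 2 = 58.
The 4 extra days are Wednesday, Thursday, Friday, Saturday — 1 of them qualifies.
Total: 58 + 1 = 59.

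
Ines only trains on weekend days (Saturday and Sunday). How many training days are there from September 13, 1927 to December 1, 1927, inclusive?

22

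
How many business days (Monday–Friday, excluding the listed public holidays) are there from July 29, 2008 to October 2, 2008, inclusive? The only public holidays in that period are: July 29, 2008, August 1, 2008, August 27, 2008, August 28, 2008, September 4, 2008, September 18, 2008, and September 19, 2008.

July 29, 2008 is a Tuesday.
From July 29, 2008 to October 2, 2008 is 66 days inclusive.
66 = 7 × 9 + 3, so there are 9 full weeks plus 3 extra days.
Each full week contributes 5 weekdays (Mon–Fri): 9 × 5 = 45.
The 3 extra days are Tuesday, Wednesday, Thursday — 3 of them qualify.
Total: 45 + 3 = 48.
Holidays: July 29, 2008 (Tue); August 1, 2008 (Fri); August 27, 2008 (Wed); August 28, 2008 (Thu); September 4, 2008 (Thu); September 18, 2008 (Thu); September 19, 2008 (Fri).
All 7 holidays fall on weekdays, so subtract 7.
Business days: 48 − 7 = 41.

41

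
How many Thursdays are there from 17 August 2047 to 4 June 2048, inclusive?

42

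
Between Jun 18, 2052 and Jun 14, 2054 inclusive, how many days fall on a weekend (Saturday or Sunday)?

208

Jun 18, 2052 is a Tuesday.
From Jun 18, 2052 to Jun 14, 2054 is 727 days inclusive.
727 = 7 × 103 + 6, so there are 103 full weeks plus 6 extra days.
Each full week contributes 2 weekend days (Sat, Sun): 103 × 2 = 206.
The 6 extra days are Tuesday, Wednesday, Thursday, Friday, Saturday, Sunday — 2 of them qualify.
Total: 206 + 2 = 208.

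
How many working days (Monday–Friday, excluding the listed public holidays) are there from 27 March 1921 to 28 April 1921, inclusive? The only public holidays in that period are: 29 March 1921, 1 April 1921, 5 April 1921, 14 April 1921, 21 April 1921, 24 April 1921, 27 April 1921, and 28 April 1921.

17 working days

27 March 1921 is a Sunday.
From 27 March 1921 to 28 April 1921 is 33 days inclusive.
33 = 7 × 4 + 5, so there are 4 full weeks plus 5 extra days.
Each full week contributes 5 weekdays (Mon–Fri): 4 × 5 = 20.
The 5 extra days are Sun, Mon, Tue, Wed, Thu — 4 of them qualify.
Total: 20 + 4 = 24.
Holidays: 29 March 1921 (Tue); 1 April 1921 (Fri); 5 April 1921 (Tue); 14 April 1921 (Thu); 21 April 1921 (Thu); 24 April 1921 (Sun); 27 April 1921 (Wed); 28 April 1921 (Thu).
7 of the 8 holidays fall on weekdays; the rest are weekends and were already excluded.
Business days: 24 − 7 = 17.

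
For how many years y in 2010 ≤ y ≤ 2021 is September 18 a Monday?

1

Day of week of September 18 in each year:
2010: Sat, 2011: Sun, 2012: Tue, 2013: Wed, 2014: Thu, 2015: Fri, 2016: Sun, 2017: Mon ✓, 2018: Tue, 2019: Wed, 2020: Fri, 2021: Sat
Mondays: 2017.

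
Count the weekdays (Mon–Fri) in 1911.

260

Jan 1, 1911 is a Sunday.
From Jan 1, 1911 to Dec 31, 1911 is 365 days inclusive.
365 = 7 × 52 + 1, so there are 52 full weeks plus 1 extra day.
Each full week contributes 5 weekdays (Mon–Fri): 52 × 5 = 260.
The 1 extra day is Sunday — none qualify.
Total: 260 + 0 = 260.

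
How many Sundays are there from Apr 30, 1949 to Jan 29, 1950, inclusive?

Apr 30, 1949 is a Saturday.
The range spans 275 days (inclusive of both endpoints).
275 = 7 × 39 + 2, so there are 39 full weeks plus 2 extra days.
Each full week contributes one Sunday: 39 so far.
The 2 extra days are Saturday, Sunday — 1 of them qualifies.
Total: 39 + 1 = 40.

40 Sundays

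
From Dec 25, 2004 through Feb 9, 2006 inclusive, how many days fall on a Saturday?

59

Dec 25, 2004 is a Saturday.
The range spans 412 days (inclusive of both endpoints).
412 = 7 × 58 + 6, so there are 58 full weeks plus 6 extra days.
Each full week contributes one Saturday: 58 so far.
The 6 extra days are Sat, Sun, Mon, Tue, Wed, Thu — 1 of them qualifies.
Total: 58 + 1 = 59.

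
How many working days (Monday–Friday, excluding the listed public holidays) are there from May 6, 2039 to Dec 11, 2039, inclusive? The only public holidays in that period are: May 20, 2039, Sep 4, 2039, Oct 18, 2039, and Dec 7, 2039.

153 working days

May 6, 2039 is a Friday.
That's 220 days from start to end, counting both.
220 = 7 × 31 + 3, so there are 31 full weeks plus 3 extra days.
Each full week contributes 5 weekdays (Mon–Fri): 31 × 5 = 155.
The 3 extra days are Fri, Sat, Sun — 1 of them qualifies.
Total: 155 + 1 = 156.
Holidays: May 20, 2039 (Fri); Sep 4, 2039 (Sun); Oct 18, 2039 (Tue); Dec 7, 2039 (Wed).
3 of the 4 holidays fall on weekdays; the rest are weekends and were already excluded.
Business days: 156 − 3 = 153.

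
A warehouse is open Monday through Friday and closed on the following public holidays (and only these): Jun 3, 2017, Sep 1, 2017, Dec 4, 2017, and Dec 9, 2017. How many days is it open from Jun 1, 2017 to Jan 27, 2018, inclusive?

Jun 1, 2017 is a Thursday.
That's 241 days from start to end, counting both.
241 = 7 × 34 + 3, so there are 34 full weeks plus 3 extra days.
Each full week contributes 5 weekdays (Mon–Fri): 34 × 5 = 170.
The 3 extra days are Thursday, Friday, Saturday — 2 of them qualify.
Total: 170 + 2 = 172.
Holidays: Jun 3, 2017 (Sat); Sep 1, 2017 (Fri); Dec 4, 2017 (Mon); Dec 9, 2017 (Sat).
2 of the 4 holidays fall on weekdays; the rest are weekends and were already excluded.
Business days: 172 − 2 = 170.

170 business days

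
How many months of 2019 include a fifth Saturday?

4

A month has five Saturdays exactly when Saturday falls within its first (length − 28) days.
Jan: 31 days, starts Tue → 5 of Tue, Wed, Thu
Feb: 28 days, starts Fri → 5 of (none)
Mar: 31 days, starts Fri → 5 of Fri, Sat, Sun ✓
Apr: 30 days, starts Mon → 5 of Mon, Tue
May: 31 days, starts Wed → 5 of Wed, Thu, Fri
Jun: 30 days, starts Sat → 5 of Sat, Sun ✓
Jul: 31 days, starts Mon → 5 of Mon, Tue, Wed
Aug: 31 days, starts Thu → 5 of Thu, Fri, Sat ✓
Sep: 30 days, starts Sun → 5 of Sun, Mon
Oct: 31 days, starts Tue → 5 of Tue, Wed, Thu
Nov: 30 days, starts Fri → 5 of Fri, Sat ✓
Dec: 31 days, starts Sun → 5 of Sun, Mon, Tue
Months with five Saturdays: Mar, Jun, Aug, Nov.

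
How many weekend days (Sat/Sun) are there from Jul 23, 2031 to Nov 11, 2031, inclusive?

Jul 23, 2031 is a Wednesday.
From Jul 23, 2031 to Nov 11, 2031 is 112 days inclusive.
112 = 7 × 16, so the span is exactly 16 full weeks.
Each full week contributes 2 weekend days (Sat, Sun): 16 × 2 = 32.

32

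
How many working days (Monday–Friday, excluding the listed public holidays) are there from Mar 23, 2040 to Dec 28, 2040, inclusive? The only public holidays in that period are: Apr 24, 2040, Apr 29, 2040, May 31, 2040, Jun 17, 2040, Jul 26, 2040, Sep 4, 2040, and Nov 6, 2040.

196 working days

Mar 23, 2040 is a Friday.
From Mar 23, 2040 to Dec 28, 2040 is 281 days inclusive.
281 = 7 × 40 + 1, so there are 40 full weeks plus 1 extra day.
Each full week contributes 5 weekdays (Mon–Fri): 40 × 5 = 200.
The 1 extra day is Friday — 1 of them qualifies.
Total: 200 + 1 = 201.
Holidays: Apr 24, 2040 (Tue); Apr 29, 2040 (Sun); May 31, 2040 (Thu); Jun 17, 2040 (Sun); Jul 26, 2040 (Thu); Sep 4, 2040 (Tue); Nov 6, 2040 (Tue).
5 of the 7 holidays fall on weekdays; the rest are weekends and were already excluded.
Business days: 201 − 5 = 196.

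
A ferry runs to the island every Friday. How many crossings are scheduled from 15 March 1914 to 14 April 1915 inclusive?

56

15 March 1914 is a Sunday.
From 15 March 1914 to 14 April 1915 is 396 days inclusive.
396 = 7 × 56 + 4, so there are 56 full weeks plus 4 extra days.
Each full week contributes one Friday: 56 so far.
The 4 extra days are Sun, Mon, Tue, Wed — none qualify.
Total: 56 + 0 = 56.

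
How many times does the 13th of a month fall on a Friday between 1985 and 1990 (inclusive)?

11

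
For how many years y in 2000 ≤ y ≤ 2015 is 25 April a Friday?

Day of week of April 25 in each year:
2000: Tue, 2001: Wed, 2002: Thu, 2003: Fri ✓, 2004: Sun, 2005: Mon, 2006: Tue, 2007: Wed, 2008: Fri ✓, 2009: Sat, 2010: Sun, 2011: Mon, 2012: Wed, 2013: Thu, 2014: Fri ✓, 2015: Sat
Fridays: 2003, 2008, 2014.

3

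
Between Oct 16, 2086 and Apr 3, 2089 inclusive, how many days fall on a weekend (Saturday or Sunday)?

258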